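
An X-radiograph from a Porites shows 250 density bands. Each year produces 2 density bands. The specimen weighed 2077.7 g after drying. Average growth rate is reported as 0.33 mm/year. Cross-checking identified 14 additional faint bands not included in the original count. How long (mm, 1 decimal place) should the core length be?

After corrections the count is 250 + 14 = 264 density bands.
With 2 density bands per year, 264 / 2 = 132 years.
Predicted length = 0.33 mm/year × 132 years = 43.6 mm.

43.6 mm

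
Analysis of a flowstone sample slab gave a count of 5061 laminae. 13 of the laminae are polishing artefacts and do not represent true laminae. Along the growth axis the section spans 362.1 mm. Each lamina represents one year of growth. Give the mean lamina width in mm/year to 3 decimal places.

0.072 mm/year

Correcting the raw count gives 5061 − 13 = 5048 true laminae.
Extension rate ≈ 362.1 / 5048 = 0.072 mm/year.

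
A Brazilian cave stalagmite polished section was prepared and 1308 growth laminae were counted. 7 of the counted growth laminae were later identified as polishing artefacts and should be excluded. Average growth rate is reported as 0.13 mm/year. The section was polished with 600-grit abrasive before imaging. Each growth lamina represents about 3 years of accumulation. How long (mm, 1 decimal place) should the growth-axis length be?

507.4 mm

Adjusted count: 1308 − 7 = 1301 growth laminae.
At 3 years per growth lamina, 1301 × 3 = 3903 years.
Length ≈ 0.13 × 3903 = 507.4 mm.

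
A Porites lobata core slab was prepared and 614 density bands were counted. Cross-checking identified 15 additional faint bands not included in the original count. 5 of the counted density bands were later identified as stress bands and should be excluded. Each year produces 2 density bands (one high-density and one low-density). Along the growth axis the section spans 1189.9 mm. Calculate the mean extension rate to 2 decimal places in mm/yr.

After corrections the count is 614 − 5 + 15 = 624 density bands.
624 density bands at 2 per year is 624 / 2 = 312 years.
Mean rate = 1189.9 mm / 312 years ≈ 3.81 mm/yr.

3.81 mm/yr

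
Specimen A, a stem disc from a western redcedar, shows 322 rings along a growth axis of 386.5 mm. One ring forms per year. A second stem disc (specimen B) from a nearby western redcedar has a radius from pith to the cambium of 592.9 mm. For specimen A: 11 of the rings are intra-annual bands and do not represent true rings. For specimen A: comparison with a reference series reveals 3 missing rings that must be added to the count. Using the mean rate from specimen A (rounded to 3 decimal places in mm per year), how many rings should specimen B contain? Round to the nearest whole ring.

Specimen A: true ring count = 322 − 11 + 3 = 314.
A: 386.5 mm over 314 years gives 386.5 / 314 ≈ 1.231 mm per year.
Specimen B: 592.9 mm / 1.231 mm per year = 481.64 years ≈ 482 rings.

482 rings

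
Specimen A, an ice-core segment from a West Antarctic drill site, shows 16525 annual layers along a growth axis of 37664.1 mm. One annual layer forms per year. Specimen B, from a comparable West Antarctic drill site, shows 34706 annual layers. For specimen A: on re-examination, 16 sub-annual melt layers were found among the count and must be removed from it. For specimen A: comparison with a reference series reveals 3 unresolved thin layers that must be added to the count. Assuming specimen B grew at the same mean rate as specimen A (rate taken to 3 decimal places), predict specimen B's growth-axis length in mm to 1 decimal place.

79164.4 mm

Specimen A: true annual layer count = 16525 − 16 + 3 = 16512.
A: Extension rate ≈ 37664.1 / 16512 = 2.281 mm/year.
B's length ≈ 2.281 × 34706 = 79164.4 mm.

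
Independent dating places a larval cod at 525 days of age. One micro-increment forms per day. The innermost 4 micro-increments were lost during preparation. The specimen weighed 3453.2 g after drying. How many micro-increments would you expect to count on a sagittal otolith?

521 micro-increments

At one micro-increment per day, 525 days correspond to 525 micro-increments.
Less the 4 uncaptured micro-increments: 525 − 4 = 521.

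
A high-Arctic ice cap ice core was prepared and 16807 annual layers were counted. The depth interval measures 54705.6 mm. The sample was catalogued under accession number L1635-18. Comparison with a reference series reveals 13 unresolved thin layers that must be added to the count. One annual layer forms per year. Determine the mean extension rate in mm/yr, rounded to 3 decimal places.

Correcting the raw count gives 16807 + 13 = 16820 true annual layers.
Mean rate = 54705.6 mm / 16820 years ≈ 3.252 mm/yr.

3.252 mm/yr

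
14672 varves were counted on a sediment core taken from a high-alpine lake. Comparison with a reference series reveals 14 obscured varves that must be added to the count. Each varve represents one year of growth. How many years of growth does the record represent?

Correcting the raw count gives 14672 + 14 = 14686 true varves.
One varve per year makes the duration 14686 years.

14686 years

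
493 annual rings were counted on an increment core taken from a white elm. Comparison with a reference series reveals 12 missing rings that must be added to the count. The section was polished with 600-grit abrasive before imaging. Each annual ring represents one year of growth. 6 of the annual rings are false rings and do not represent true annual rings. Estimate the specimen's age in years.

499 yr

Adjusted count: 493 − 6 + 12 = 499 annual rings.
With a one-to-one annual ring periodicity this is 499 years.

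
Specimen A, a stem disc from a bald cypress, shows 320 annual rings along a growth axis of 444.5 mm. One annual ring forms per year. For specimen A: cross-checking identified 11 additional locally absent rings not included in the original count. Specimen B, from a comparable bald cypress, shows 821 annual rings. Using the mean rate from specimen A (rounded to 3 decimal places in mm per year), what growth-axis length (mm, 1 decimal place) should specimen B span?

1102.6 mm

Specimen A: adjusted count: 320 + 11 = 331 annual rings.
A: Mean rate = 444.5 mm / 331 years ≈ 1.343 mm/year.
Length of B = 1.343 × 821 = 1102.6 mm.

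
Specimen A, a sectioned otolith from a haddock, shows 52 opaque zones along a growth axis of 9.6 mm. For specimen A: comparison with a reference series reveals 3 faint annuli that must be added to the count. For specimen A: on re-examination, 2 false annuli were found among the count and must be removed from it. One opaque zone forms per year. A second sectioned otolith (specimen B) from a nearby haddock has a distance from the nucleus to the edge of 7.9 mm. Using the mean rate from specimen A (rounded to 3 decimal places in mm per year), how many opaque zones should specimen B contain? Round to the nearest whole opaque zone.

Specimen A: adjusted count: 52 − 2 + 3 = 53 opaque zones.
A: 9.6 mm over 53 years gives 9.6 / 53 ≈ 0.181 mm/year.
For B, 7.9 / 0.181 = 43.65 years ≈ 44 opaque zones.

44 opaque zones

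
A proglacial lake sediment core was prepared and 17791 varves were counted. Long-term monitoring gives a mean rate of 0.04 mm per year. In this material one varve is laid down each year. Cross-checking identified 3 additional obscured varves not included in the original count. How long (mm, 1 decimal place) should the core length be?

After corrections the count is 17791 + 3 = 17794 varves.
Predicted length = 0.04 mm/year × 17794 years = 711.8 mm.

711.8 mm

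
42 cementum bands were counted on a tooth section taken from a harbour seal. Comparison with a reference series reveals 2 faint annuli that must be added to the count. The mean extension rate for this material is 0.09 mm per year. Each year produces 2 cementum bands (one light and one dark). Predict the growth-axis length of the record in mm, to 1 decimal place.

Adjusted count: 42 + 2 = 44 cementum bands.
Dividing by 2 cementum bands per year: 44 / 2 = 22 years.
Length ≈ 0.09 × 22 = 2.0 mm.

2.0 mm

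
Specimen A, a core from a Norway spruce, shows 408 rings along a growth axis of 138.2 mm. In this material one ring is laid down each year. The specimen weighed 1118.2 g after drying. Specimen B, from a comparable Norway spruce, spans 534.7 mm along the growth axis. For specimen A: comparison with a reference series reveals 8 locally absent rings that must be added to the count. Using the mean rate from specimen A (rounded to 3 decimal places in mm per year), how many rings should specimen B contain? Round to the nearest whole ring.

Specimen A: after corrections the count is 408 + 8 = 416 rings.
A: 138.2 mm over 416 years gives 138.2 / 416 ≈ 0.332 mm per year.
B spans 534.7 / 0.332 = 1610.54 years ≈ 1611 rings.

1611 rings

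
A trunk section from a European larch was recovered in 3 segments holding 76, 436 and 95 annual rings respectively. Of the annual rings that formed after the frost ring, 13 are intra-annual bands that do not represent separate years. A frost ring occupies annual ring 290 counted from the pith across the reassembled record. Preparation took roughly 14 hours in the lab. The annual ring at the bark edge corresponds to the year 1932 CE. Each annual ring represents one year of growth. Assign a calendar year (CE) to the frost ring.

1628 CE

Total annual rings = 76 + 436 + 95 = 607.
607 − 290 = 317 annual rings lie beyond the frost ring toward the bark edge.
317 − 13 false = 304 true annual rings after the frost ring.
The annual ring at the bark edge is 1932 CE, so the frost ring dates to 1932 − 304 = 1628 CE.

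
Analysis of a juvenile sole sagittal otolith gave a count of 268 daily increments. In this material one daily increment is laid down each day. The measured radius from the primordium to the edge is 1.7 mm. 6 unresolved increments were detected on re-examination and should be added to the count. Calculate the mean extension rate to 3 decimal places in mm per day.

Correcting the raw count gives 268 + 6 = 274 true daily increments.
Mean rate = 1.7 mm / 274 days ≈ 0.006 mm per day.

0.006 mm per day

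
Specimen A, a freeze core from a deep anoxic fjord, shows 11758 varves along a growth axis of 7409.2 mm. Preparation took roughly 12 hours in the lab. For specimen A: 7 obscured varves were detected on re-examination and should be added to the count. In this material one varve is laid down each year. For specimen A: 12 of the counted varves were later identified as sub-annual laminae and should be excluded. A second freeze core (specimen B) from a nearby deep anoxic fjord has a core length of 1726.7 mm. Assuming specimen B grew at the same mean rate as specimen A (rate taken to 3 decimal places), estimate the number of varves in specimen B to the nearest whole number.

2741 varves

Specimen A: adjusted count: 11758 − 12 + 7 = 11753 varves.
A: Extension rate ≈ 7409.2 / 11753 = 0.630 mm/yr.
B spans 1726.7 / 0.630 = 2740.79 years ≈ 2741 varves.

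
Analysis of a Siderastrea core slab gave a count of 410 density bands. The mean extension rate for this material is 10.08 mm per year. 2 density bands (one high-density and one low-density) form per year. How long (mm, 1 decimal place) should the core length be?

410 density bands at 2 per year is 410 / 2 = 205 years.
Predicted length = 10.08 mm/year × 205 years = 2066.4 mm.

2066.4 mm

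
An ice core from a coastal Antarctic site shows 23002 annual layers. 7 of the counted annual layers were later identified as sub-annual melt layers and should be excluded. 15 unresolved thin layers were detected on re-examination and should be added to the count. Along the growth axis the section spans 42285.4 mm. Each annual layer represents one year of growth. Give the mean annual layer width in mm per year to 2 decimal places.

True annual layer count = 23002 − 7 + 15 = 23010.
Extension rate ≈ 42285.4 / 23010 = 1.84 mm per year.

1.84 mm per year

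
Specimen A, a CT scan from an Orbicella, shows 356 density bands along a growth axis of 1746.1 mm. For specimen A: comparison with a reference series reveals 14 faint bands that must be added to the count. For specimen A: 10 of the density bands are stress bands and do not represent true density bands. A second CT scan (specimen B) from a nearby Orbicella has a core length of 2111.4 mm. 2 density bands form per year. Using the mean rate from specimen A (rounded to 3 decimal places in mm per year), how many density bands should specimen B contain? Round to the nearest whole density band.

Specimen A: correcting the raw count gives 356 − 10 + 14 = 360 true density bands.
Specimen A: with 2 density bands per year, 360 / 2 = 180 years.
A: Extension rate ≈ 1746.1 / 180 = 9.701 mm/yr.
Specimen B: 2111.4 mm / 9.701 mm per year = 217.65 years; at 2 density bands per year that is 217.65 × 2 ≈ 435 density bands.

435 density bands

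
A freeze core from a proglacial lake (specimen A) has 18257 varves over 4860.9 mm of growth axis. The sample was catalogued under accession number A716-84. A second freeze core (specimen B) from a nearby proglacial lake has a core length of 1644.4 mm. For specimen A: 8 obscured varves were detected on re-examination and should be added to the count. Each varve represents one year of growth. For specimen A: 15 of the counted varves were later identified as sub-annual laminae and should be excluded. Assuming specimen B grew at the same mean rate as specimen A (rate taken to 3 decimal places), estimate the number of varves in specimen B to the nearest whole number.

Specimen A: true varve count = 18257 − 15 + 8 = 18250.
A: Extension rate ≈ 4860.9 / 18250 = 0.266 mm/yr.
B spans 1644.4 / 0.266 = 6181.95 years ≈ 6182 varves.

6182 varves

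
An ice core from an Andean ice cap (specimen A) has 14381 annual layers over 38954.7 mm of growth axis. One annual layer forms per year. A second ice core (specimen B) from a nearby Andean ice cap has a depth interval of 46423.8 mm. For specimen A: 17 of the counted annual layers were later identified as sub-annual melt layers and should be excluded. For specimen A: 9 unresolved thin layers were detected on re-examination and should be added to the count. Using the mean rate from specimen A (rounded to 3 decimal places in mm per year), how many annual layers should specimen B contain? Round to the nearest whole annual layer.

Specimen A: true annual layer count = 14381 − 17 + 9 = 14373.
A: Mean rate = 38954.7 mm / 14373 years ≈ 2.710 mm/yr.
For B, 46423.8 / 2.710 = 17130.55 years ≈ 17131 annual layers.

17131 annual layers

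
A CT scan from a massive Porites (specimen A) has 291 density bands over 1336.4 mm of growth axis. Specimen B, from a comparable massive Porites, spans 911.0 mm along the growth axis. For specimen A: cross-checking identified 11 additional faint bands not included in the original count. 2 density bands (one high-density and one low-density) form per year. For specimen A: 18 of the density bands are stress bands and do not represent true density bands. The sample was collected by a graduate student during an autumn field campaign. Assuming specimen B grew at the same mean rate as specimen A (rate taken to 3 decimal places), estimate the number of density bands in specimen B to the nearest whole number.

Specimen A: adjusted count: 291 − 18 + 11 = 284 density bands.
Specimen A: dividing by 2 density bands per year: 284 / 2 = 142 years.
A: Mean rate = 1336.4 mm / 142 years ≈ 9.411 mm/year.
B spans 911.0 / 9.411 = 96.80 years; at 2 density bands per year that is 96.80 × 2 ≈ 194 density bands.

194 density bands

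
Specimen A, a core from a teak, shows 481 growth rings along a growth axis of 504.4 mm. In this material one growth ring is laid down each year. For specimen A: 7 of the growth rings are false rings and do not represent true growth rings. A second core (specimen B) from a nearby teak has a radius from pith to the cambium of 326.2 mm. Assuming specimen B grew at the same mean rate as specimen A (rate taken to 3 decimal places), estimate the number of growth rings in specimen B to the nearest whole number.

Specimen A: true growth ring count = 481 − 7 = 474.
A: 504.4 mm over 474 years gives 504.4 / 474 ≈ 1.064 mm/year.
Specimen B: 326.2 mm / 1.064 mm per year = 306.58 years ≈ 307 growth rings.

307 growth rings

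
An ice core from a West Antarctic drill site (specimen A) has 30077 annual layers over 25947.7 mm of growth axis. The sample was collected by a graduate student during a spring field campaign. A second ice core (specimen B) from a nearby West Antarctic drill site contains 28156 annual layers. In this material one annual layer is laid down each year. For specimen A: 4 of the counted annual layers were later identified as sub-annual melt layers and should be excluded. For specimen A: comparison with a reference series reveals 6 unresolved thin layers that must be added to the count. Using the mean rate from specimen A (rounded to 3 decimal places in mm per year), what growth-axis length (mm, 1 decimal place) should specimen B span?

24298.6 mm

Specimen A: correcting the raw count gives 30077 − 4 + 6 = 30079 true annual layers.
A: Mean rate = 25947.7 mm / 30079 years ≈ 0.863 mm/year.
For B, 0.863 mm/year × 28156 years = 24298.6 mm.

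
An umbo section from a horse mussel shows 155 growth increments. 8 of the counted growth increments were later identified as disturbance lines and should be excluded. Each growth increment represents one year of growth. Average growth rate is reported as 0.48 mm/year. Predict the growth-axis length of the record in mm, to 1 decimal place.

After corrections the count is 155 − 8 = 147 growth increments.
147 years at 0.48 mm/year gives 0.48 × 147 = 70.6 mm.

70.6 mm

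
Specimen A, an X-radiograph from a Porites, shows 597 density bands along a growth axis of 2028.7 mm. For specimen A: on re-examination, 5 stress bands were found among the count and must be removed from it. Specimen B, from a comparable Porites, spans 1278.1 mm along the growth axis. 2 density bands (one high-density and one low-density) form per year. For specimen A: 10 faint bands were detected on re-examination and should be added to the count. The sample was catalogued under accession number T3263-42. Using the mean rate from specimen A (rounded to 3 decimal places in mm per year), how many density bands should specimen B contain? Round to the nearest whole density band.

379 density bands

Specimen A: adjusted count: 597 − 5 + 10 = 602 density bands.
Specimen A: with 2 density bands per year, 602 / 2 = 301 years.
A: Mean rate = 2028.7 mm / 301 years ≈ 6.740 mm/yr.
B spans 1278.1 / 6.740 = 189.63 years; at 2 density bands per year that is 189.63 × 2 ≈ 379 density bands.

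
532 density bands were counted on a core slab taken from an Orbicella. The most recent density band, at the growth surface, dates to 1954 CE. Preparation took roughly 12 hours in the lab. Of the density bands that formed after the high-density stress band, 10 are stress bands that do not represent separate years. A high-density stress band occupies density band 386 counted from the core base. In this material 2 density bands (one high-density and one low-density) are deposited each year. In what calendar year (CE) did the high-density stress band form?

1886 CE

Between density band 386 and the growth surface there are 532 − 386 = 146 density bands.
Excluding 10 false density bands: 146 − 10 = 136.
136 density bands at 2 per year is 136 / 2 = 68 years.
Counting back 68 years from 1954 CE places the high-density stress band in 1954 − 68 = 1886 CE.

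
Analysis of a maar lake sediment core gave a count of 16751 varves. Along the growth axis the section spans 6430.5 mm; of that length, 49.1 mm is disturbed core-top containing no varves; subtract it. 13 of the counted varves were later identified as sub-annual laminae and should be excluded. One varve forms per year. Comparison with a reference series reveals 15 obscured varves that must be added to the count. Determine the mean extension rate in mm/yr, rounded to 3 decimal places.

After corrections the count is 16751 − 13 + 15 = 16753 varves.
The growth record spans 6430.5 − 49.1 = 6381.4 mm.
6381.4 mm over 16753 years gives 6381.4 / 16753 ≈ 0.381 mm/yr.

0.381 mm/yr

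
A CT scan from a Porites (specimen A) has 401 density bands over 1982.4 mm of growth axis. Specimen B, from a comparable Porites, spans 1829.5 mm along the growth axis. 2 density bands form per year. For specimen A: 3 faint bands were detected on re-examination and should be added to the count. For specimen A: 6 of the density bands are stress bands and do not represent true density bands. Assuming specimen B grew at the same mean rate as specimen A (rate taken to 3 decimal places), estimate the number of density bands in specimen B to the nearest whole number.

367 density bands

Specimen A: adjusted count: 401 − 6 + 3 = 398 density bands.
Specimen A: dividing by 2 density bands per year: 398 / 2 = 199 years.
A: 1982.4 mm over 199 years gives 1982.4 / 199 ≈ 9.962 mm per year.
Specimen B: 1829.5 mm / 9.962 mm per year = 183.65 years; at 2 density bands per year that is 183.65 × 2 ≈ 367 density bands.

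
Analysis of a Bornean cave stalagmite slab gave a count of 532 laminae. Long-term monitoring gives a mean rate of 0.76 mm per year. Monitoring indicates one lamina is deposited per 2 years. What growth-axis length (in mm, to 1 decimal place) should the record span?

808.6 mm

Multiplying by 2 years per lamina: 532 × 2 = 1064 years.
Predicted length = 0.76 mm/year × 1064 years = 808.6 mm.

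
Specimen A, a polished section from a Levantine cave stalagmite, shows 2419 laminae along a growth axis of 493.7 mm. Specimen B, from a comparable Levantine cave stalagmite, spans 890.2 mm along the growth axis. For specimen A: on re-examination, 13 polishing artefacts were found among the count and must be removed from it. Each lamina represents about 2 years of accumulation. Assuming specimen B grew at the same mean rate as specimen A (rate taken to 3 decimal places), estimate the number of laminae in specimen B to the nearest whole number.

4321 laminae

Specimen A: adjusted count: 2419 − 13 = 2406 laminae.
Specimen A: multiplying by 2 years per lamina: 2406 × 2 = 4812 years.
A: 493.7 mm over 4812 years gives 493.7 / 4812 ≈ 0.103 mm/year.
Specimen B: 890.2 mm / 0.103 mm per year = 8642.72 years; at 2 years per lamina that is 8642.72 / 2 ≈ 4321 laminae.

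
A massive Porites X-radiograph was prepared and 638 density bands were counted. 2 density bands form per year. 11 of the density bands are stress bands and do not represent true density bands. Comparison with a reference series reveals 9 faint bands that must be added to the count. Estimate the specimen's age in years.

True density band count = 638 − 11 + 9 = 636.
Dividing by 2 density bands per year: 636 / 2 = 318 years.

318 years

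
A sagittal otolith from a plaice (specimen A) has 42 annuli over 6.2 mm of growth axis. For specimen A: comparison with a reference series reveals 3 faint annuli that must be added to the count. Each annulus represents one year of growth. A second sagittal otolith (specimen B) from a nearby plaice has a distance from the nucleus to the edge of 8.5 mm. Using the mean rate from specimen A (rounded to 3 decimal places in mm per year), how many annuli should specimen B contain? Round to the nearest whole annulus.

62 annuli

Specimen A: after corrections the count is 42 + 3 = 45 annuli.
A: Mean rate = 6.2 mm / 45 years ≈ 0.138 mm per year.
For B, 8.5 / 0.138 = 61.59 years ≈ 62 annuli.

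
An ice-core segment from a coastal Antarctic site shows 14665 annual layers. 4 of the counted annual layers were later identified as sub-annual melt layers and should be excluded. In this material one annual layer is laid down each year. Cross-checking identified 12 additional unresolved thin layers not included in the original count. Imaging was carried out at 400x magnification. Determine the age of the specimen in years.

After corrections the count is 14665 − 4 + 12 = 14673 annual layers.
One annual layer per year makes the duration 14673 years.

14673 years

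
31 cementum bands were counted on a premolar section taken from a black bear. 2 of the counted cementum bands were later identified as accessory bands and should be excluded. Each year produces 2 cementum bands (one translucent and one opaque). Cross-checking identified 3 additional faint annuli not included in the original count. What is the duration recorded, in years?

16 yr

Adjusted count: 31 − 2 + 3 = 32 cementum bands.
Dividing by 2 cementum bands per year: 32 / 2 = 16 years.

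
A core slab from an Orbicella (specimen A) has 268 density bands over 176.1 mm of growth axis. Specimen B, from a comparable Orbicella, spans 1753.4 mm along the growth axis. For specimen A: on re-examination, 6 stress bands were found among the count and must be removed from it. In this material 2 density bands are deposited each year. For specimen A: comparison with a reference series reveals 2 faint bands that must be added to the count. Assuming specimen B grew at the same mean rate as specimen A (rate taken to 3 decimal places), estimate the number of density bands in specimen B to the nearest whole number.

2629 density bands

Specimen A: adjusted count: 268 − 6 + 2 = 264 density bands.
Specimen A: 264 density bands at 2 per year is 264 / 2 = 132 years.
A: Mean rate = 176.1 mm / 132 years ≈ 1.334 mm/year.
B spans 1753.4 / 1.334 = 1314.39 years; at 2 density bands per year that is 1314.39 × 2 ≈ 2629 density bands.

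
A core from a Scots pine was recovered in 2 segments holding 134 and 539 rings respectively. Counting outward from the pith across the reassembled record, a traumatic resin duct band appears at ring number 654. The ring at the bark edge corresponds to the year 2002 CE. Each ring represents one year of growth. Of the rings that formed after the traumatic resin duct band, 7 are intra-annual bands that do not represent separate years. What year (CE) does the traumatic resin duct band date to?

1990 CE

Total rings = 134 + 539 = 673.
673 − 654 = 19 rings lie beyond the traumatic resin duct band toward the bark edge.
Excluding 7 false rings: 19 − 7 = 12.
The ring at the bark edge is 2002 CE, so the traumatic resin duct band dates to 2002 − 12 = 1990 CE.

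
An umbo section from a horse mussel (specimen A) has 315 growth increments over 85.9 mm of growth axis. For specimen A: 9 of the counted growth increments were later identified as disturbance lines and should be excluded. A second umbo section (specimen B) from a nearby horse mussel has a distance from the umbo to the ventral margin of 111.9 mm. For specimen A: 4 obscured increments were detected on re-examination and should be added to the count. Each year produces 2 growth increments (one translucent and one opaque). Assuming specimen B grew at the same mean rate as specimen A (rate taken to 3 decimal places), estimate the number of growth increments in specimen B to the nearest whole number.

404 growth increments

Specimen A: after corrections the count is 315 − 9 + 4 = 310 growth increments.
Specimen A: dividing by 2 growth increments per year: 310 / 2 = 155 years.
A: Mean rate = 85.9 mm / 155 years ≈ 0.554 mm per year.
B spans 111.9 / 0.554 = 201.99 years; at 2 growth increments per year that is 201.99 × 2 ≈ 404 growth increments.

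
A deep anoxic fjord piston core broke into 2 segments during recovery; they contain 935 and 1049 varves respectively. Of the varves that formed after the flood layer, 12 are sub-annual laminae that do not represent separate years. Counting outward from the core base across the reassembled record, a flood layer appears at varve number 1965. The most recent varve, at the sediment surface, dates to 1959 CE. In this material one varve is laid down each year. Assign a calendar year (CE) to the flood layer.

Total varves = 935 + 1049 = 1984.
1984 − 1965 = 19 varves lie beyond the flood layer toward the sediment surface.
Removing the 12 false varves leaves 19 − 12 = 7 true varves beyond the flood layer.
The varve at the sediment surface is 1959 CE, so the flood layer dates to 1959 − 7 = 1952 CE.

1952 CE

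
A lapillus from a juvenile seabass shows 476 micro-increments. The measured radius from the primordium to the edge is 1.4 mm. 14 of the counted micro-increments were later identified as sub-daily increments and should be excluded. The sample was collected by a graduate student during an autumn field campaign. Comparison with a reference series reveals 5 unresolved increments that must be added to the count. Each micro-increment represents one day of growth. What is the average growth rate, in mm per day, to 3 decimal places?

0.003 mm per day

Adjusted count: 476 − 14 + 5 = 467 micro-increments.
Extension rate ≈ 1.4 / 467 = 0.003 mm per day.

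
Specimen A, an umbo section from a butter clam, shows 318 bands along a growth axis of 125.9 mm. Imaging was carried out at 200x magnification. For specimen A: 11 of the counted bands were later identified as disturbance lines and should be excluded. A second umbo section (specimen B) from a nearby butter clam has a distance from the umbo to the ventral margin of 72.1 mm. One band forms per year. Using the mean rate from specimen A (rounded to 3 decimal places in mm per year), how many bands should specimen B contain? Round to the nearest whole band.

176 bands

Specimen A: correcting the raw count gives 318 − 11 = 307 true bands.
A: Extension rate ≈ 125.9 / 307 = 0.410 mm per year.
Specimen B: 72.1 mm / 0.410 mm per year = 175.85 years ≈ 176 bands.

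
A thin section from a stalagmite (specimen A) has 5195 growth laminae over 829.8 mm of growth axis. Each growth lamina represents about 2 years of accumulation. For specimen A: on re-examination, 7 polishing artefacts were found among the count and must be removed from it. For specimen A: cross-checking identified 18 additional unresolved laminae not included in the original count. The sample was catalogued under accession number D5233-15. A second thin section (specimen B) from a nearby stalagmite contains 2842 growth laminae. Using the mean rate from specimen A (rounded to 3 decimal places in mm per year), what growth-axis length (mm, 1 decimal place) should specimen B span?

454.7 mm

Specimen A: true growth lamina count = 5195 − 7 + 18 = 5206.
Specimen A: 5206 growth laminae at 2 years each span 5206 × 2 = 10412 years.
A: Mean rate = 829.8 mm / 10412 years ≈ 0.080 mm/year.
Specimen B: at 2 years per growth lamina, 2842 × 2 = 5684 years. Length of B = 0.080 × 5684 = 454.7 mm.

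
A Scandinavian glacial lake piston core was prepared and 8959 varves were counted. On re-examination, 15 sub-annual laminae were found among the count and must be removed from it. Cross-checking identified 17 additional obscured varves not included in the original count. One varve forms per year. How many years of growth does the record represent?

After corrections the count is 8959 − 15 + 17 = 8961 varves.
One varve per year makes the duration 8961 years.

8961 years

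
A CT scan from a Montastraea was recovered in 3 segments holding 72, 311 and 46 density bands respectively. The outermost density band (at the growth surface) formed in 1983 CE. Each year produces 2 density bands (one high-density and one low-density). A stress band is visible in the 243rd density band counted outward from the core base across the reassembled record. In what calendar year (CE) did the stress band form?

Total density bands = 72 + 311 + 46 = 429.
Between density band 243 and the growth surface there are 429 − 243 = 186 density bands.
Dividing by 2 density bands per year: 186 / 2 = 93 years.
Counting back 93 years from 1983 CE places the stress band in 1983 − 93 = 1890 CE.

1890 CE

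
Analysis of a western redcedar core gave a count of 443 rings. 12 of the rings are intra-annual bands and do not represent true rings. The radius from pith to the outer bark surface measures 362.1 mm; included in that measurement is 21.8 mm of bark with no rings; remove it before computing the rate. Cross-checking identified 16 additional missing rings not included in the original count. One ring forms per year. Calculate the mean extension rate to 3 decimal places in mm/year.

Adjusted count: 443 − 12 + 16 = 447 rings.
Removing the 21.8 mm offcut leaves 362.1 − 21.8 = 340.3 mm.
340.3 mm over 447 years gives 340.3 / 447 ≈ 0.761 mm/year.

0.761 mm/year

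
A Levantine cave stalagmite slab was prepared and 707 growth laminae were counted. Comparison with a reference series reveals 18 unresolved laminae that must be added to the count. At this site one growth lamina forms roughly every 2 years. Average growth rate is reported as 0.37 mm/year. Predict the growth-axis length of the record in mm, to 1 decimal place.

Correcting the raw count gives 707 + 18 = 725 true growth laminae.
Multiplying by 2 years per growth lamina: 725 × 2 = 1450 years.
Length ≈ 0.37 × 1450 = 536.5 mm.

536.5 mm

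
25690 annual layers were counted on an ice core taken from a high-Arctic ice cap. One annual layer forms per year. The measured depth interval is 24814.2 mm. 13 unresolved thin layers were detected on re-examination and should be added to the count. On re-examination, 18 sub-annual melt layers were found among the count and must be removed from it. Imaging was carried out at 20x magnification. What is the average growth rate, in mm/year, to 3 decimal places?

After corrections the count is 25690 − 18 + 13 = 25685 annual layers.
Extension rate ≈ 24814.2 / 25685 = 0.966 mm/year.

0.966 mm/year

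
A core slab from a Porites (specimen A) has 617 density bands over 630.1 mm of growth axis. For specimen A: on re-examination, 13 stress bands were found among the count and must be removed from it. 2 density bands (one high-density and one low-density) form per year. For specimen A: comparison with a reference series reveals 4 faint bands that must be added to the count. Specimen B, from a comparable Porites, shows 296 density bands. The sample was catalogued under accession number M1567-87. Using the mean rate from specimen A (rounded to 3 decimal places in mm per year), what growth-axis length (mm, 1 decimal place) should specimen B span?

306.8 mm

Specimen A: correcting the raw count gives 617 − 13 + 4 = 608 true density bands.
Specimen A: with 2 density bands per year, 608 / 2 = 304 years.
A: Extension rate ≈ 630.1 / 304 = 2.073 mm per year.
Specimen B: with 2 density bands per year, 296 / 2 = 148 years. B's length ≈ 2.073 × 148 = 306.8 mm.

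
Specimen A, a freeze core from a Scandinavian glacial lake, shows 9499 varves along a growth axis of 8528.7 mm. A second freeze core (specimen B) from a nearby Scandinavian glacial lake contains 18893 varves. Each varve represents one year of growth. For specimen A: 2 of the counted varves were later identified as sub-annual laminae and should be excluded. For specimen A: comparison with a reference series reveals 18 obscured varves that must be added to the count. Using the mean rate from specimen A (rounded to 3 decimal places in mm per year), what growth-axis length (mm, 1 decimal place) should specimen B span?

Specimen A: correcting the raw count gives 9499 − 2 + 18 = 9515 true varves.
A: 8528.7 mm over 9515 years gives 8528.7 / 9515 ≈ 0.896 mm/year.
For B, 0.896 mm/year × 18893 years = 16928.1 mm.

16928.1 mm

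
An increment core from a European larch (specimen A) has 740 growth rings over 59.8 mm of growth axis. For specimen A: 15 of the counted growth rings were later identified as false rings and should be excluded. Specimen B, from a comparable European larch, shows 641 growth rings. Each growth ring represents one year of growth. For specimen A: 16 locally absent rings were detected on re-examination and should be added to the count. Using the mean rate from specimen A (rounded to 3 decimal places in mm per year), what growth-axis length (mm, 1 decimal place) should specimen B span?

51.9 mm

Specimen A: after corrections the count is 740 − 15 + 16 = 741 growth rings.
A: Mean rate = 59.8 mm / 741 years ≈ 0.081 mm/yr.
B's length ≈ 0.081 × 641 = 51.9 mm.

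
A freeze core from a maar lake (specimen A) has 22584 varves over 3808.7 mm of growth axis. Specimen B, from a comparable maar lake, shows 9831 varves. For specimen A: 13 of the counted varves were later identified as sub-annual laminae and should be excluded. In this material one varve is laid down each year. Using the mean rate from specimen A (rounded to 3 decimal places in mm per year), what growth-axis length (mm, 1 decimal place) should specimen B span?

1661.4 mm

Specimen A: correcting the raw count gives 22584 − 13 = 22571 true varves.
A: Extension rate ≈ 3808.7 / 22571 = 0.169 mm/yr.
B's length ≈ 0.169 × 9831 = 1661.4 mm.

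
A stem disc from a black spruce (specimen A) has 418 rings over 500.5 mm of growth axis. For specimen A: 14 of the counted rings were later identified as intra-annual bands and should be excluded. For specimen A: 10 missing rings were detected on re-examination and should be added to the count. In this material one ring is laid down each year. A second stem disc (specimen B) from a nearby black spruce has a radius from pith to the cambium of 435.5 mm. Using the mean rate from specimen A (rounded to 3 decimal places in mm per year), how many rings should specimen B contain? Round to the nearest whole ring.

Specimen A: correcting the raw count gives 418 − 14 + 10 = 414 true rings.
A: 500.5 mm over 414 years gives 500.5 / 414 ≈ 1.209 mm/yr.
For B, 435.5 / 1.209 = 360.22 years ≈ 360 rings.

360 rings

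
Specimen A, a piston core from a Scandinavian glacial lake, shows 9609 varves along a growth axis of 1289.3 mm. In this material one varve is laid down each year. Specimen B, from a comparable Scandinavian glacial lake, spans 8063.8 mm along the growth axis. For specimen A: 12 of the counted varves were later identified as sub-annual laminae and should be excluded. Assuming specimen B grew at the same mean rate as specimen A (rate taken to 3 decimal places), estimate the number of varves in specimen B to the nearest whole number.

60178 varves

Specimen A: correcting the raw count gives 9609 − 12 = 9597 true varves.
A: 1289.3 mm over 9597 years gives 1289.3 / 9597 ≈ 0.134 mm/year.
B spans 8063.8 / 0.134 = 60177.61 years ≈ 60178 varves.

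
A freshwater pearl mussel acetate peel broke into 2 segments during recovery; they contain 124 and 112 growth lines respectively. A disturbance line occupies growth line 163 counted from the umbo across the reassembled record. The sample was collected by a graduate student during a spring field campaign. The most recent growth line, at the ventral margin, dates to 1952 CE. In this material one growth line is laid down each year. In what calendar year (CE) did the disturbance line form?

1879 CE

Total growth lines = 124 + 112 = 236.
Between growth line 163 and the ventral margin there are 236 − 163 = 73 growth lines.
Counting back 73 years from 1952 CE places the disturbance line in 1952 − 73 = 1879 CE.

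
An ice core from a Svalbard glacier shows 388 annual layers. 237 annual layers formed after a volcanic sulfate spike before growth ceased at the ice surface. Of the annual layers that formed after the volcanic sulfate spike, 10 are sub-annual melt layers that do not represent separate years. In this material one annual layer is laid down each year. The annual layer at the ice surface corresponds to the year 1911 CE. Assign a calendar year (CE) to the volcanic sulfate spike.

There are 237 annual layers younger than the volcanic sulfate spike.
Excluding 10 false annual layers: 237 − 10 = 227.
1911 − 227 = 1684 CE.

1684 CE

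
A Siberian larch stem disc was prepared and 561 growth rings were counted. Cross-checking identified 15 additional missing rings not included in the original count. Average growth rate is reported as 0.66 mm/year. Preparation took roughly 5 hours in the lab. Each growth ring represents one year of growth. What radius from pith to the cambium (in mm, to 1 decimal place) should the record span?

After corrections the count is 561 + 15 = 576 growth rings.
576 years at 0.66 mm/year gives 0.66 × 576 = 380.2 mm.

380.2 mm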